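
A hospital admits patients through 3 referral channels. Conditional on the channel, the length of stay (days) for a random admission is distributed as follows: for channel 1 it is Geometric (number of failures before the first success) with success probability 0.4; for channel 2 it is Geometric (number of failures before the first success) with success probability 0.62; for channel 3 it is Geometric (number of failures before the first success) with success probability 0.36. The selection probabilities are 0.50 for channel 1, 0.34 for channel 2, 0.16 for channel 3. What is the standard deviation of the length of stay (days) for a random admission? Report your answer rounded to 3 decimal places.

1.793

Per component, 1: μ=1.5, E[X²]=6; 2: μ=0.612903, E[X²]=1.3642; 3: μ=1.77778, E[X²]=8.09877.
E[X] = 0.5·1.5 + 0.34·0.612903 + 0.16·1.77778 = 1.24283.
E[X²] = 0.5·6 + 0.34·1.3642 + 0.16·8.09877 = 4.75963.
Var(X) = E[X²] − (E[X])² = 4.75963 − 1.54463 = 3.215.
SD(X) = √3.215 = 1.79304.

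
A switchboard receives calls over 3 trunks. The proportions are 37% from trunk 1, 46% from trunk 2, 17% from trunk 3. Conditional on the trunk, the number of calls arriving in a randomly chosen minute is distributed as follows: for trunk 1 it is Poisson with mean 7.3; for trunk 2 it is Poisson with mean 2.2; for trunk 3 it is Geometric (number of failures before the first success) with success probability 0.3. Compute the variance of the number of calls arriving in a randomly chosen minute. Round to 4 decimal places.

11.0151

Per component, 1: μ=7.3, E[X²]=60.59; 2: μ=2.2, E[X²]=7.04; 3: μ=2.33333, E[X²]=13.2222.
E[X] = 0.37·7.3 + 0.46·2.2 + 0.17·2.33333 = 4.10967.
E[X²] = 0.37·60.59 + 0.46·7.04 + 0.17·13.2222 = 27.9045.
Var(X) = E[X²] − (E[X])² = 27.9045 − 16.8894 = 11.0151.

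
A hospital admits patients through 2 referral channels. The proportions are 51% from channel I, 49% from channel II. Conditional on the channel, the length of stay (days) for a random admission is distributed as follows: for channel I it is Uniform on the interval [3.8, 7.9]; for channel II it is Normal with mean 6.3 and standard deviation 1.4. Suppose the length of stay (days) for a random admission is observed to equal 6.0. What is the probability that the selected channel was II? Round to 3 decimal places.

Likelihoods f(6.0 | ·): I: 0.243902; II: 0.278491.
Posterior ∝ prior × likelihood. Numerator for II: 0.49·0.278491 = 0.136461.
Normalizing constant: 0.51·0.243902 + 0.49·0.278491 = 0.260851.
P(II | observation) = 0.136461 / 0.260851 = 0.523136.

0.523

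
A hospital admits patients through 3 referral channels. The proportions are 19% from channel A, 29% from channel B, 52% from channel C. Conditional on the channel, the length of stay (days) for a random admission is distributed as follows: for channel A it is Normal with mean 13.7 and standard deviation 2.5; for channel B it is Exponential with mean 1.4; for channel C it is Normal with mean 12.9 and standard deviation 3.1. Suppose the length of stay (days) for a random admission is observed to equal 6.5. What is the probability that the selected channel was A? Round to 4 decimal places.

Likelihoods f(6.5 | ·): A: 0.00252269; B: 0.00687867; C: 0.0152763.
Posterior ∝ prior × likelihood. Numerator for A: 0.19·0.00252269 = 0.000479311.
Normalizing constant: 0.19·0.00252269 + 0.29·0.00687867 + 0.52·0.0152763 = 0.0104178.
P(A | observation) = 0.000479311 / 0.0104178 = 0.0460089.

0.0460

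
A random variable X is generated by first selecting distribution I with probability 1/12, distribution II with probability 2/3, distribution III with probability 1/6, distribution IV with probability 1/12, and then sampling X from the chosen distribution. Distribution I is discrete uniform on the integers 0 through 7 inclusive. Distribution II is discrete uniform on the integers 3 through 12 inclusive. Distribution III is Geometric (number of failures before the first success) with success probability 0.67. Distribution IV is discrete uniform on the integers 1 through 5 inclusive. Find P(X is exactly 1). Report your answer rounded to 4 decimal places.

0.0639

Conditional on each component, P(X = 1): I: 0.125; II: 0; III: 0.2211; IV: 0.2.
By total probability, P(X = 1) = 0.0833333·0.125 + 0.666667·0 + 0.166667·0.2211 + 0.0833333·0.2 = 0.0639333.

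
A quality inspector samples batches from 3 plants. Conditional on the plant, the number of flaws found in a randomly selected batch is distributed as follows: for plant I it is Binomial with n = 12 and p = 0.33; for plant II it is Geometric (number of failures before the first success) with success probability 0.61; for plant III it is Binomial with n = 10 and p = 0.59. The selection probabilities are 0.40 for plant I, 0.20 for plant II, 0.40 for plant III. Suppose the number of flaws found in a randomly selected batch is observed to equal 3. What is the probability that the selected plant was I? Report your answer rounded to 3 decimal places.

0.765

Likelihoods P(X=3 | ·): I: 0.215099; II: 0.0361846; III: 0.0479981.
Posterior ∝ prior × likelihood. Numerator for I: 0.4·0.215099 = 0.0860395.
Normalizing constant: 0.4·0.215099 + 0.2·0.0361846 + 0.4·0.0479981 = 0.112476.
P(I | observation) = 0.0860395 / 0.112476 = 0.764961.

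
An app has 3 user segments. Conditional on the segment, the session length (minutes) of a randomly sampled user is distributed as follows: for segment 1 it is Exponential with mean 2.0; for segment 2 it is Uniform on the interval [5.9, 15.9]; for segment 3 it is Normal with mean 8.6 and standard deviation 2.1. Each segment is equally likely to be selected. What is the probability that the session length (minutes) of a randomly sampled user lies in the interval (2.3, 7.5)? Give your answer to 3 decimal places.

Conditional on each segment, P(2.3 < X < 7.5): 1: 0.293119; 2: 0.16; 3: 0.298856.
By total probability, P(2.3 < X < 7.5) = 0.333333·0.293119 + 0.333333·0.16 + 0.333333·0.298856 = 0.250658.

0.251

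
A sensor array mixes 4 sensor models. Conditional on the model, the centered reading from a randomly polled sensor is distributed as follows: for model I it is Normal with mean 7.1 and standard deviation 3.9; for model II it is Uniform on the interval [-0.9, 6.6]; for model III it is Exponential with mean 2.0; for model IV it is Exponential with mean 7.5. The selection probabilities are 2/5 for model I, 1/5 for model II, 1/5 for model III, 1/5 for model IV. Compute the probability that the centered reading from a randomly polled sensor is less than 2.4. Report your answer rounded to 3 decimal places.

0.328

Conditional on each model, P(X < 2.4): I: 0.114077; II: 0.44; III: 0.698806; IV: 0.273851.
By total probability, P(X < 2.4) = 0.4·0.114077 + 0.2·0.44 + 0.2·0.698806 + 0.2·0.273851 = 0.328162.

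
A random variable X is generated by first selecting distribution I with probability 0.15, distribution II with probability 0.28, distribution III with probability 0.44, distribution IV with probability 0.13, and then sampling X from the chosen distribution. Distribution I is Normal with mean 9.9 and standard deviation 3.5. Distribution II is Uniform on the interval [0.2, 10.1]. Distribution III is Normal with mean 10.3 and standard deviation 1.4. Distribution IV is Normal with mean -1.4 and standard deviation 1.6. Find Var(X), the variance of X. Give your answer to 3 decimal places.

Per component, I: μ=9.9, E[X²]=110.26; II: μ=5.15, E[X²]=34.69; III: μ=10.3, E[X²]=108.05; IV: μ=-1.4, E[X²]=4.52.
E[X] = 0.15·9.9 + 0.28·5.15 + 0.44·10.3 + 0.13·-1.4 = 7.277.
E[X²] = 0.15·110.26 + 0.28·34.69 + 0.44·108.05 + 0.13·4.52 = 74.3818.
Var(X) = E[X²] − (E[X])² = 74.3818 − 52.9547 = 21.4271.

21.427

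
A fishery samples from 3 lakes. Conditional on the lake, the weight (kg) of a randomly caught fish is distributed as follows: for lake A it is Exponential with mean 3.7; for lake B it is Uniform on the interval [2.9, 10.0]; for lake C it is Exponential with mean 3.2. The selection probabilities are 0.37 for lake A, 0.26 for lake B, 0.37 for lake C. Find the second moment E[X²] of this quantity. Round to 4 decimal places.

For each component E[X²] = Var + (mean)², giving A: 27.38; B: 45.8033; C: 20.48.
Overall E[X²] = 0.37·27.38 + 0.26·45.8033 + 0.37·20.48 = 29.6171.

29.6171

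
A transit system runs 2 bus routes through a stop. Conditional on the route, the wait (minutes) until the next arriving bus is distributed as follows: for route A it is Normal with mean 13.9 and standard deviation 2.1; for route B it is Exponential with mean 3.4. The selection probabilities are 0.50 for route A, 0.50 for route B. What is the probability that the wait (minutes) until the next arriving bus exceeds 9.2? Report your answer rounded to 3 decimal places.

0.527

Conditional on each route, P(X > 9.2): A: 0.987393; B: 0.0668113.
By total probability, P(X > 9.2) = 0.5·0.987393 + 0.5·0.0668113 = 0.527102.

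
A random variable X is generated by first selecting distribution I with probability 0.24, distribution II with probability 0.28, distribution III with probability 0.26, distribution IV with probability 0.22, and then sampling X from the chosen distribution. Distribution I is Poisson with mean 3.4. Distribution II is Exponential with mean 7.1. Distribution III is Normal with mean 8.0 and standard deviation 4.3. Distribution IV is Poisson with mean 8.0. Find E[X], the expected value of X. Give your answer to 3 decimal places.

Component means — I: 3.4; II: 7.1; III: 8; IV: 8.
E[X] = 0.24·3.4 + 0.28·7.1 + 0.26·8 + 0.22·8 = 6.644.

6.644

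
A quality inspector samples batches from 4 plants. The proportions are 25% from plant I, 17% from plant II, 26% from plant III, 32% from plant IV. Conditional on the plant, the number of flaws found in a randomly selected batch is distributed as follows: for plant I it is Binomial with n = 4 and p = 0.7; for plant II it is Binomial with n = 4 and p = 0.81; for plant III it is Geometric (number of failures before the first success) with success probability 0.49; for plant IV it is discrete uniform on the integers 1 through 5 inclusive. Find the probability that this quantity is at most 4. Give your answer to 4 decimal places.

Conditional on each plant, P(X ≤ 4): I: 1; II: 1; III: 0.965497; IV: 0.8.
By total probability, P(X ≤ 4) = 0.25·1 + 0.17·1 + 0.26·0.965497 + 0.32·0.8 = 0.927029.

0.9270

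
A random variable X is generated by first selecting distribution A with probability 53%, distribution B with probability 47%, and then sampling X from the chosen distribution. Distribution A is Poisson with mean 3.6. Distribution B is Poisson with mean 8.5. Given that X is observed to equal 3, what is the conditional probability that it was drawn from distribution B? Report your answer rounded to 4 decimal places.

Likelihoods P(X=3 | ·): A: 0.212469; B: 0.0208258.
Posterior ∝ prior × likelihood. Numerator for B: 0.47·0.0208258 = 0.00978814.
Normalizing constant: 0.53·0.212469 + 0.47·0.0208258 = 0.122397.
P(B | observation) = 0.00978814 / 0.122397 = 0.0799705.

0.0800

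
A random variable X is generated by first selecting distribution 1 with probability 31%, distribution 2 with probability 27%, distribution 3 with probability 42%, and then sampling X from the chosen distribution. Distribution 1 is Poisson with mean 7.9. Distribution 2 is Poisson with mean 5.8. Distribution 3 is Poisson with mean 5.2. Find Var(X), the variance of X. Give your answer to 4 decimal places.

Per component, 1: μ=7.9, E[X²]=70.31; 2: μ=5.8, E[X²]=39.44; 3: μ=5.2, E[X²]=32.24.
E[X] = 0.31·7.9 + 0.27·5.8 + 0.42·5.2 = 6.199.
E[X²] = 0.31·70.31 + 0.27·39.44 + 0.42·32.24 = 45.9857.
Var(X) = E[X²] − (E[X])² = 45.9857 − 38.4276 = 7.5581.

7.5581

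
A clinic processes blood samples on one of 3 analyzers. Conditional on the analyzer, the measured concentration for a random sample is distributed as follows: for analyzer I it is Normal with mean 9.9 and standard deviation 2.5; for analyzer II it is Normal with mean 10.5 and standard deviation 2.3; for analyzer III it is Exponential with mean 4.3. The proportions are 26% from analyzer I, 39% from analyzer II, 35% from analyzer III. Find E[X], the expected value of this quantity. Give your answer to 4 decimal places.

Component means — I: 9.9; II: 10.5; III: 4.3.
E[X] = 0.26·9.9 + 0.39·10.5 + 0.35·4.3 = 8.174.

8.1740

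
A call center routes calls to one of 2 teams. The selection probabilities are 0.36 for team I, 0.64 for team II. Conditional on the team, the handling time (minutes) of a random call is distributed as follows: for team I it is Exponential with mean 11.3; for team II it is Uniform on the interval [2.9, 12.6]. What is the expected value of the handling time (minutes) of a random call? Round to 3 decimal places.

Component means — I: 11.3; II: 7.75.
E[X] = 0.36·11.3 + 0.64·7.75 = 9.028.

9.028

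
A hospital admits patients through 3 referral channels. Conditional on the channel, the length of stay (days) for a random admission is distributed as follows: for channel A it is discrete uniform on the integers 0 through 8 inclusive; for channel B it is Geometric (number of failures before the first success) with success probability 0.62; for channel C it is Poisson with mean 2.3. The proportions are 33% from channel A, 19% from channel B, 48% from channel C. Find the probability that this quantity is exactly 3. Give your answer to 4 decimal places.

Conditional on each channel, P(X = 3): A: 0.111111; B: 0.0340206; C: 0.203308.
By total probability, P(X = 3) = 0.33·0.111111 + 0.19·0.0340206 + 0.48·0.203308 = 0.140719.

0.1407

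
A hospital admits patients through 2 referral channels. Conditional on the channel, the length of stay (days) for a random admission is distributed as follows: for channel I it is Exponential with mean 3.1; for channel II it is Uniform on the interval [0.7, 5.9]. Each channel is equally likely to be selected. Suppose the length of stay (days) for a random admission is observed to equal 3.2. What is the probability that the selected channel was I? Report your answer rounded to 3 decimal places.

0.374

Likelihoods f(3.2 | ·): I: 0.114904; II: 0.192308.
Posterior ∝ prior × likelihood. Numerator for I: 0.5·0.114904 = 0.0574519.
Normalizing constant: 0.5·0.114904 + 0.5·0.192308 = 0.153606.
P(I | observation) = 0.0574519 / 0.153606 = 0.374022.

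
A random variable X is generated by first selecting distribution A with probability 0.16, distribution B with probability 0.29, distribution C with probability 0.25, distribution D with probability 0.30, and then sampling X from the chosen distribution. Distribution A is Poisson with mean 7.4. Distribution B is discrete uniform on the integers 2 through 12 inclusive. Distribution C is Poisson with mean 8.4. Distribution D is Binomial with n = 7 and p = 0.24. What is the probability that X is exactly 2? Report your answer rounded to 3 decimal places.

0.123

Conditional on each component, P(X = 2): A: 0.0167361; B: 0.0909091; C: 0.00793332; D: 0.306697.
By total probability, P(X = 2) = 0.16·0.0167361 + 0.29·0.0909091 + 0.25·0.00793332 + 0.3·0.306697 = 0.123034.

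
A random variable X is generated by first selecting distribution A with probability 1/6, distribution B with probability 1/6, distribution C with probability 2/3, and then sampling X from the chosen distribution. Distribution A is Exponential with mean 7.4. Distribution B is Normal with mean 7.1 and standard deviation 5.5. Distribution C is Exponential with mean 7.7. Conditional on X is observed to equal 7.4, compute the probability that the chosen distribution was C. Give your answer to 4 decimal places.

Likelihoods f(7.4 | ·): A: 0.0497134; B: 0.0724271; C: 0.0496747.
Posterior ∝ prior × likelihood. Numerator for C: 0.666667·0.0496747 = 0.0331165.
Normalizing constant: 0.166667·0.0497134 + 0.166667·0.0724271 + 0.666667·0.0496747 = 0.0534732.
P(C | observation) = 0.0331165 / 0.0534732 = 0.619309.

0.6193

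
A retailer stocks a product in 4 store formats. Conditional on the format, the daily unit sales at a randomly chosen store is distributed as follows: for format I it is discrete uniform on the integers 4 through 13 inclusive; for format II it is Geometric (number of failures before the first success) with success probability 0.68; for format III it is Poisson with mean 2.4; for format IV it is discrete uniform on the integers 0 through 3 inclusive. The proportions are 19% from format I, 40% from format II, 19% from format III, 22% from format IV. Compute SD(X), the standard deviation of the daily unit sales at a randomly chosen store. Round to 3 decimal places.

Per component, I: μ=8.5, E[X²]=80.5; II: μ=0.470588, E[X²]=0.913495; III: μ=2.4, E[X²]=8.16; IV: μ=1.5, E[X²]=3.5.
E[X] = 0.19·8.5 + 0.4·0.470588 + 0.19·2.4 + 0.22·1.5 = 2.58924.
E[X²] = 0.19·80.5 + 0.4·0.913495 + 0.19·8.16 + 0.22·3.5 = 17.9808.
Var(X) = E[X²] − (E[X])² = 17.9808 − 6.70414 = 11.2767.
SD(X) = √11.2767 = 3.35807.

3.358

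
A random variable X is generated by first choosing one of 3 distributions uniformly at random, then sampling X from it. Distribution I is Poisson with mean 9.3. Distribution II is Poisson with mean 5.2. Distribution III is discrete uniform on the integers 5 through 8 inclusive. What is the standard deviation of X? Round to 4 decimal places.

Per component, I: μ=9.3, E[X²]=95.79; II: μ=5.2, E[X²]=32.24; III: μ=6.5, E[X²]=43.5.
E[X] = 0.333333·9.3 + 0.333333·5.2 + 0.333333·6.5 = 7.
E[X²] = 0.333333·95.79 + 0.333333·32.24 + 0.333333·43.5 = 57.1767.
Var(X) = E[X²] − (E[X])² = 57.1767 − 49 = 8.17667.
SD(X) = √8.17667 = 2.85949.

2.8595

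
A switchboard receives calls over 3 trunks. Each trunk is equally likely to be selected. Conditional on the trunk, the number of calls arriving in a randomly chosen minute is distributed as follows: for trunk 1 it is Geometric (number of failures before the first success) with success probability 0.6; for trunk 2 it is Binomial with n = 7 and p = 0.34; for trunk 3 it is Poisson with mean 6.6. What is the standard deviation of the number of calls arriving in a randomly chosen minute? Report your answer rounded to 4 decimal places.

3.0513

Per component, 1: μ=0.666667, E[X²]=1.55556; 2: μ=2.38, E[X²]=7.2352; 3: μ=6.6, E[X²]=50.16.
E[X] = 0.333333·0.666667 + 0.333333·2.38 + 0.333333·6.6 = 3.21556.
E[X²] = 0.333333·1.55556 + 0.333333·7.2352 + 0.333333·50.16 = 19.6503.
Var(X) = E[X²] − (E[X])² = 19.6503 − 10.3398 = 9.31045.
SD(X) = √9.31045 = 3.0513.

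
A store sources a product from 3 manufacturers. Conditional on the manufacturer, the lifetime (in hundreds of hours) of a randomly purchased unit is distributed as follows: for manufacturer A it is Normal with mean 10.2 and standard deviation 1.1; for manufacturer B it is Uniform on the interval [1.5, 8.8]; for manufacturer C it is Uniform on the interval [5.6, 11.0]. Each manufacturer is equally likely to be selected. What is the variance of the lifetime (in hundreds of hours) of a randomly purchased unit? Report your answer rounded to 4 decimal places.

Per component, A: μ=10.2, E[X²]=105.25; B: μ=5.15, E[X²]=30.9633; C: μ=8.3, E[X²]=71.32.
E[X] = 0.333333·10.2 + 0.333333·5.15 + 0.333333·8.3 = 7.88333.
E[X²] = 0.333333·105.25 + 0.333333·30.9633 + 0.333333·71.32 = 69.1778.
Var(X) = E[X²] − (E[X])² = 69.1778 − 62.1469 = 7.03083.

7.0308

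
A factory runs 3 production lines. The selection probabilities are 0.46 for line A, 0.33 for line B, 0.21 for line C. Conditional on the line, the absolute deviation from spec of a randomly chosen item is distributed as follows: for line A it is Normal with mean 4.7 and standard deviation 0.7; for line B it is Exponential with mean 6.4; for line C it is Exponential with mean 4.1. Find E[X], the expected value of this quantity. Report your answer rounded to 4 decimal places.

5.1350

Component means — A: 4.7; B: 6.4; C: 4.1.
E[X] = 0.46·4.7 + 0.33·6.4 + 0.21·4.1 = 5.135.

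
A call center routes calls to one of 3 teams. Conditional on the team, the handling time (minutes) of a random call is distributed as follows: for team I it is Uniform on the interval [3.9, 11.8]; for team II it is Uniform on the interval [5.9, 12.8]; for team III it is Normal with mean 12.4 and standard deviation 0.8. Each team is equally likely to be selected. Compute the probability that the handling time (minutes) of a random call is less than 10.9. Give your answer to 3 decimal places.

Conditional on each team, P(X < 10.9): I: 0.886076; II: 0.724638; III: 0.0303964.
By total probability, P(X < 10.9) = 0.333333·0.886076 + 0.333333·0.724638 + 0.333333·0.0303964 = 0.547037.

0.547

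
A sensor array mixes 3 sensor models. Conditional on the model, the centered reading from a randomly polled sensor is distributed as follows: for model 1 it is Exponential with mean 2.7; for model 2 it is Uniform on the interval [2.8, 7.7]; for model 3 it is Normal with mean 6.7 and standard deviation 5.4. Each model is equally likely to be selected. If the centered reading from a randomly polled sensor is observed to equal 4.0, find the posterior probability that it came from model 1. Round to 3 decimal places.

Likelihoods f(4.0 | ·): 1: 0.0841854; 2: 0.204082; 3: 0.0651973.
Posterior ∝ prior × likelihood. Numerator for 1: 0.333333·0.0841854 = 0.0280618.
Normalizing constant: 0.333333·0.0841854 + 0.333333·0.204082 + 0.333333·0.0651973 = 0.117821.
P(1 | observation) = 0.0280618 / 0.117821 = 0.238172.

0.238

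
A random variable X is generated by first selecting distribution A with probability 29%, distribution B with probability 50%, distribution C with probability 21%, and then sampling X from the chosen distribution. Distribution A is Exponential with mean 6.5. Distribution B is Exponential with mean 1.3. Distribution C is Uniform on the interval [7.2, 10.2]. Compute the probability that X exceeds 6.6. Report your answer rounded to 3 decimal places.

0.318

Conditional on each component, P(X > 6.6): A: 0.362263; B: 0.00623908; C: 1.
By total probability, P(X > 6.6) = 0.29·0.362263 + 0.5·0.00623908 + 0.21·1 = 0.318176.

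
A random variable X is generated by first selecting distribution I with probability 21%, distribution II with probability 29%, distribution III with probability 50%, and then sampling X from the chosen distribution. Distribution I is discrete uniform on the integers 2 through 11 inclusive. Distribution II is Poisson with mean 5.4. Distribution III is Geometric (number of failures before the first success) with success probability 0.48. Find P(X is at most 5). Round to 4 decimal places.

Conditional on each component, P(X ≤ 5): I: 0.4; II: 0.546132; III: 0.980229.
By total probability, P(X ≤ 5) = 0.21·0.4 + 0.29·0.546132 + 0.5·0.980229 = 0.732493.

0.7325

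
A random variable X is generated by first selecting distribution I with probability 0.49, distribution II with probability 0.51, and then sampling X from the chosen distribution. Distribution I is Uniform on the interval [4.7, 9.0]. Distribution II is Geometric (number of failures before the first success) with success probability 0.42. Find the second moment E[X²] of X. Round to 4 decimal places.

26.3965

For each component E[X²] = Var + (mean)², giving I: 48.4633; II: 5.19501.
Overall E[X²] = 0.49·48.4633 + 0.51·5.19501 = 26.3965.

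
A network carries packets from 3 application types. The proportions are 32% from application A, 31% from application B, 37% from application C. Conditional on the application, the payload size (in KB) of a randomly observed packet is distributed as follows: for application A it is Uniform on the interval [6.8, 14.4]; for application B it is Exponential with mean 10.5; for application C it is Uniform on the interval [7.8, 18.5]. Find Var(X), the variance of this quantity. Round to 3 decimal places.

Per component, A: μ=10.6, E[X²]=117.173; B: μ=10.5, E[X²]=220.5; C: μ=13.15, E[X²]=182.463.
E[X] = 0.32·10.6 + 0.31·10.5 + 0.37·13.15 = 11.5125.
E[X²] = 0.32·117.173 + 0.31·220.5 + 0.37·182.463 = 173.362.
Var(X) = E[X²] − (E[X])² = 173.362 − 132.538 = 40.8242.

40.824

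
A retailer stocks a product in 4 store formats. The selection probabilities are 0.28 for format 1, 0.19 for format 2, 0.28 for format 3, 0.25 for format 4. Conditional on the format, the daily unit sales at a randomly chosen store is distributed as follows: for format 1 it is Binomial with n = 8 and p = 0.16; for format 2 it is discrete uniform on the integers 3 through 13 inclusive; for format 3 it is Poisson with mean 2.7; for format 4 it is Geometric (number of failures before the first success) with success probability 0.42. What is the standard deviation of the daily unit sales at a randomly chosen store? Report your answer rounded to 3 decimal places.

Per component, 1: μ=1.28, E[X²]=2.7136; 2: μ=8, E[X²]=74; 3: μ=2.7, E[X²]=9.99; 4: μ=1.38095, E[X²]=5.19501.
E[X] = 0.28·1.28 + 0.19·8 + 0.28·2.7 + 0.25·1.38095 = 2.97964.
E[X²] = 0.28·2.7136 + 0.19·74 + 0.28·9.99 + 0.25·5.19501 = 18.9158.
Var(X) = E[X²] − (E[X])² = 18.9158 − 8.87824 = 10.0375.
SD(X) = √10.0375 = 3.1682.

3.168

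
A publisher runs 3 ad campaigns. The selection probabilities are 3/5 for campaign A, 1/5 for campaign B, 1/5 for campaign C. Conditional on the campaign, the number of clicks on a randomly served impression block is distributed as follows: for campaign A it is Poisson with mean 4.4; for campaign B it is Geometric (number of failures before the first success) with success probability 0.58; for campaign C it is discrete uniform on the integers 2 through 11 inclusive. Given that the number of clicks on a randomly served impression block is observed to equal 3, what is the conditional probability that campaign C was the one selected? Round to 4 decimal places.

0.1502

Likelihoods P(X=3 | ·): A: 0.174305; B: 0.042971; C: 0.1.
Posterior ∝ prior × likelihood. Numerator for C: 0.2·0.1 = 0.02.
Normalizing constant: 0.6·0.174305 + 0.2·0.042971 + 0.2·0.1 = 0.133178.
P(C | observation) = 0.02 / 0.133178 = 0.150176.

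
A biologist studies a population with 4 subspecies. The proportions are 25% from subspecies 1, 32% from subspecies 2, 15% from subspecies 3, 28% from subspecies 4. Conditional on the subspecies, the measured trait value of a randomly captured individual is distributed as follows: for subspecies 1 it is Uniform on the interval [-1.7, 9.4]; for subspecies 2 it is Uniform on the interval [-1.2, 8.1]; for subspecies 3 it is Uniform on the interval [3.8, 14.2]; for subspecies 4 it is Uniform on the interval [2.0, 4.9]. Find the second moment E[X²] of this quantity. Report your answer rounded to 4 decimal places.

29.4186

For each component E[X²] = Var + (mean)², giving 1: 25.09; 2: 19.11; 3: 90.0133; 4: 12.6033.
Overall E[X²] = 0.25·25.09 + 0.32·19.11 + 0.15·90.0133 + 0.28·12.6033 = 29.4186.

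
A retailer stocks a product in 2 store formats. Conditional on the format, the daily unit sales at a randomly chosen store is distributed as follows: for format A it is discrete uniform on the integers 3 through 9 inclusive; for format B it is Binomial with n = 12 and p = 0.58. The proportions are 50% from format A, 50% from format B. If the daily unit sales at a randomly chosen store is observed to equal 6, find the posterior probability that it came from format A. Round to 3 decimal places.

Likelihoods P(X=6 | ·): A: 0.142857; B: 0.193079.
Posterior ∝ prior × likelihood. Numerator for A: 0.5·0.142857 = 0.0714286.
Normalizing constant: 0.5·0.142857 + 0.5·0.193079 = 0.167968.
P(A | observation) = 0.0714286 / 0.167968 = 0.425251.

0.425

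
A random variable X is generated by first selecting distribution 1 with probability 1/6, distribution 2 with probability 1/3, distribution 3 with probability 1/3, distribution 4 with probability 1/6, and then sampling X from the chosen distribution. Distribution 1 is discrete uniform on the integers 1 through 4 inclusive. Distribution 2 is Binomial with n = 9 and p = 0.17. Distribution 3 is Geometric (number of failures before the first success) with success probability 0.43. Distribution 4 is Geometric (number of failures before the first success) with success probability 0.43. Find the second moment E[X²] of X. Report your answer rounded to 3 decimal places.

For each component E[X²] = Var + (mean)², giving 1: 7.5; 2: 3.6108; 3: 4.83991; 4: 4.83991.
Overall E[X²] = 0.166667·7.5 + 0.333333·3.6108 + 0.333333·4.83991 + 0.166667·4.83991 = 4.87356.

4.874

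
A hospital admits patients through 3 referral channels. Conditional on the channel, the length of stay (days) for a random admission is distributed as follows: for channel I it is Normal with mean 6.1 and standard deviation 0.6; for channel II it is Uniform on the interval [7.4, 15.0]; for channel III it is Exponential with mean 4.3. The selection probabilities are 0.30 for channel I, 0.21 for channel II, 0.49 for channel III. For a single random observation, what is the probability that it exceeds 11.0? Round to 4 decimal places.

0.1485

Conditional on each channel, P(X > 11.0): I: 2.22045e-16; II: 0.526316; III: 0.0774487.
By total probability, P(X > 11.0) = 0.3·2.22045e-16 + 0.21·0.526316 + 0.49·0.0774487 = 0.148476.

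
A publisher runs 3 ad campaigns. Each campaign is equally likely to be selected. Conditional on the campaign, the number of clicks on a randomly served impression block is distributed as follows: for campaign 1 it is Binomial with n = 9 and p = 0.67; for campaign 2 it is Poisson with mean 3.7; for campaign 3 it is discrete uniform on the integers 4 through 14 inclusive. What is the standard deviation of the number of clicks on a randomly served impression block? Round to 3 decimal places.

3.152

Per component, 1: μ=6.03, E[X²]=38.3508; 2: μ=3.7, E[X²]=17.39; 3: μ=9, E[X²]=91.
E[X] = 0.333333·6.03 + 0.333333·3.7 + 0.333333·9 = 6.24333.
E[X²] = 0.333333·38.3508 + 0.333333·17.39 + 0.333333·91 = 48.9136.
Var(X) = E[X²] − (E[X])² = 48.9136 − 38.9792 = 9.93439.
SD(X) = √9.93439 = 3.15189.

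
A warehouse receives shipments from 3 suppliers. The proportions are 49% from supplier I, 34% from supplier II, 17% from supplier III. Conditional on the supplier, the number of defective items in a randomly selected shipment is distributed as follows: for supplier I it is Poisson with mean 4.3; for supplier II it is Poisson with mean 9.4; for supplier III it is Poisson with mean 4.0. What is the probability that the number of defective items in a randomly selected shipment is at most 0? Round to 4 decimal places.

0.0098

Conditional on each supplier, P(X ≤ 0): I: 0.0135686; II: 8.27241e-05; III: 0.0183156.
By total probability, P(X ≤ 0) = 0.49·0.0135686 + 0.34·8.27241e-05 + 0.17·0.0183156 = 0.00979038.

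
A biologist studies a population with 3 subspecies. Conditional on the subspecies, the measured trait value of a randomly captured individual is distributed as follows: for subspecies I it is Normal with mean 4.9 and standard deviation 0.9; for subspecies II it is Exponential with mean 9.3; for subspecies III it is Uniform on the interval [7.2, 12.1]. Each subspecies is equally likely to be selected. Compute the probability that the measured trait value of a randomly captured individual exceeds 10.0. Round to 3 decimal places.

Conditional on each subspecies, P(X > 10.0): I: 7.28011e-09; II: 0.341206; III: 0.428571.
By total probability, P(X > 10.0) = 0.333333·7.28011e-09 + 0.333333·0.341206 + 0.333333·0.428571 = 0.256592.

0.257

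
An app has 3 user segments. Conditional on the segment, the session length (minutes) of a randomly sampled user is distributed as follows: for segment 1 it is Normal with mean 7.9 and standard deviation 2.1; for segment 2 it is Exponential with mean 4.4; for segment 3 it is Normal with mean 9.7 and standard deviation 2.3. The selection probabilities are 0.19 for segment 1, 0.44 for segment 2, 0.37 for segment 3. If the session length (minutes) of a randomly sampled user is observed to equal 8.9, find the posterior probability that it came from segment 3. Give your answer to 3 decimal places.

0.571

Likelihoods f(8.9 | ·): 1: 0.16961; 2: 0.0300669; 3: 0.163272.
Posterior ∝ prior × likelihood. Numerator for 3: 0.37·0.163272 = 0.0604106.
Normalizing constant: 0.19·0.16961 + 0.44·0.0300669 + 0.37·0.163272 = 0.105866.
P(3 | observation) = 0.0604106 / 0.105866 = 0.570633.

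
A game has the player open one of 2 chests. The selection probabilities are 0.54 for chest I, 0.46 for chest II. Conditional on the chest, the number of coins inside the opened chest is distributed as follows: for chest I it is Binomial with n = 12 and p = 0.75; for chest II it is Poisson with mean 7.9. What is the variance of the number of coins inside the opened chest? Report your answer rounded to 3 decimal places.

Per component, I: μ=9, E[X²]=83.25; II: μ=7.9, E[X²]=70.31.
E[X] = 0.54·9 + 0.46·7.9 = 8.494.
E[X²] = 0.54·83.25 + 0.46·70.31 = 77.2976.
Var(X) = E[X²] − (E[X])² = 77.2976 − 72.148 = 5.14956.

5.150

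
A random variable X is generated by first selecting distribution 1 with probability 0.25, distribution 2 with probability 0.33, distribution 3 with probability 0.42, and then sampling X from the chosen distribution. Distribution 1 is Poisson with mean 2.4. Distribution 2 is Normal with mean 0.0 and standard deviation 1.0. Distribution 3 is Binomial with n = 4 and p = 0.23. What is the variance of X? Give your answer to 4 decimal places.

Per component, 1: μ=2.4, E[X²]=8.16; 2: μ=0, E[X²]=1; 3: μ=0.92, E[X²]=1.5548.
E[X] = 0.25·2.4 + 0.33·0 + 0.42·0.92 = 0.9864.
E[X²] = 0.25·8.16 + 0.33·1 + 0.42·1.5548 = 3.02302.
Var(X) = E[X²] − (E[X])² = 3.02302 − 0.972985 = 2.05003.

2.0500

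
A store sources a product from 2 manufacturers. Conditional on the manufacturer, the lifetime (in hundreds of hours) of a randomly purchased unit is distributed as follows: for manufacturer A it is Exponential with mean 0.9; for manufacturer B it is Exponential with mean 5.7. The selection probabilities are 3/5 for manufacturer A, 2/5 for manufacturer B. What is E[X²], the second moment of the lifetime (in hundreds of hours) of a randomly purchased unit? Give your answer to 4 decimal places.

26.9640

For each component E[X²] = Var + (mean)², giving A: 1.62; B: 64.98.
Overall E[X²] = 0.6·1.62 + 0.4·64.98 = 26.964.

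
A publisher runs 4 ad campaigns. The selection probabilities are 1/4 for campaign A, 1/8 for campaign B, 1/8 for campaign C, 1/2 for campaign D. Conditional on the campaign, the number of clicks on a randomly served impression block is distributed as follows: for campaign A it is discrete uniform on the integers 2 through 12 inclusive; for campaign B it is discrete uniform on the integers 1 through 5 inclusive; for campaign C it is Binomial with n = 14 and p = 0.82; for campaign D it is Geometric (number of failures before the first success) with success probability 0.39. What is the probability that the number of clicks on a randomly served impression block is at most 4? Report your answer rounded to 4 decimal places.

0.6260

Conditional on each campaign, P(X ≤ 4): A: 0.272727; B: 0.8; C: 1.75221e-05; D: 0.91554.
By total probability, P(X ≤ 4) = 0.25·0.272727 + 0.125·0.8 + 0.125·1.75221e-05 + 0.5·0.91554 = 0.625954.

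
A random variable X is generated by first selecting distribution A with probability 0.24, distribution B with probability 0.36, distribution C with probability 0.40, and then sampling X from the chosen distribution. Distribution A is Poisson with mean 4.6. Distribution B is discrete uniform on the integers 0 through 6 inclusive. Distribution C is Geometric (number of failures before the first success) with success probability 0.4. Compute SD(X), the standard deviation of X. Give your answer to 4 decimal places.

Per component, A: μ=4.6, E[X²]=25.76; B: μ=3, E[X²]=13; C: μ=1.5, E[X²]=6.
E[X] = 0.24·4.6 + 0.36·3 + 0.4·1.5 = 2.784.
E[X²] = 0.24·25.76 + 0.36·13 + 0.4·6 = 13.2624.
Var(X) = E[X²] − (E[X])² = 13.2624 − 7.75066 = 5.51174.
SD(X) = √5.51174 = 2.34771.

2.3477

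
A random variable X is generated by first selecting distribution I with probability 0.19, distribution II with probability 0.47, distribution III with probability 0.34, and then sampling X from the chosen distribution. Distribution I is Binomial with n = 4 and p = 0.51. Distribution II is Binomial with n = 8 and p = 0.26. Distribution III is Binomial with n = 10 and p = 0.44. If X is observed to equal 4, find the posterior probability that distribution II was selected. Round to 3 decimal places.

0.321

Likelihoods P(X=4 | ·): I: 0.067652; II: 0.095922; III: 0.242749.
Posterior ∝ prior × likelihood. Numerator for II: 0.47·0.095922 = 0.0450833.
Normalizing constant: 0.19·0.067652 + 0.47·0.095922 + 0.34·0.242749 = 0.140472.
P(II | observation) = 0.0450833 / 0.140472 = 0.320942.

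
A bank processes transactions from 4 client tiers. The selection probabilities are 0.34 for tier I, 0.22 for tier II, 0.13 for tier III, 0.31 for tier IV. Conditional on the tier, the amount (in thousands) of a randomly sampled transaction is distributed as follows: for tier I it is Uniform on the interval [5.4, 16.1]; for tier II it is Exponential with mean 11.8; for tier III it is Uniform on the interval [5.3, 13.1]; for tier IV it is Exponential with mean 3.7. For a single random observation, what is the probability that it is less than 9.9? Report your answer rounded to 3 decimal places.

Conditional on each tier, P(X < 9.9): I: 0.420561; II: 0.56785; III: 0.589744; IV: 0.93114.
By total probability, P(X < 9.9) = 0.34·0.420561 + 0.22·0.56785 + 0.13·0.589744 + 0.31·0.93114 = 0.633238.

0.633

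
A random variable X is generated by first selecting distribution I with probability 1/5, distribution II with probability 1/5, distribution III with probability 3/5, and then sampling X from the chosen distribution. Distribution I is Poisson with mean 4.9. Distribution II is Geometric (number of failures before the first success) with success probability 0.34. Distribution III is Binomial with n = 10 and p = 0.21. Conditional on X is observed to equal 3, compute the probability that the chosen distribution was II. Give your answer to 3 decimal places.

0.111

Likelihoods P(X=3 | ·): I: 0.146014; II: 0.0977486; III: 0.213417.
Posterior ∝ prior × likelihood. Numerator for II: 0.2·0.0977486 = 0.0195497.
Normalizing constant: 0.2·0.146014 + 0.2·0.0977486 + 0.6·0.213417 = 0.176803.
P(II | observation) = 0.0195497 / 0.176803 = 0.110574.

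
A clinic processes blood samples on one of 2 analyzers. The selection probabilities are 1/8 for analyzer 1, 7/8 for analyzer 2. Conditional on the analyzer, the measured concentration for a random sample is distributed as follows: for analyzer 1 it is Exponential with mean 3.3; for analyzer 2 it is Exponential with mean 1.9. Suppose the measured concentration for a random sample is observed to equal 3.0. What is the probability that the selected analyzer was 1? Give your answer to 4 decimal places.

0.1385

Likelihoods f(3.0 | ·): 1: 0.122088; 2: 0.108522.
Posterior ∝ prior × likelihood. Numerator for 1: 0.125·0.122088 = 0.015261.
Normalizing constant: 0.125·0.122088 + 0.875·0.108522 = 0.110218.
P(1 | observation) = 0.015261 / 0.110218 = 0.138462.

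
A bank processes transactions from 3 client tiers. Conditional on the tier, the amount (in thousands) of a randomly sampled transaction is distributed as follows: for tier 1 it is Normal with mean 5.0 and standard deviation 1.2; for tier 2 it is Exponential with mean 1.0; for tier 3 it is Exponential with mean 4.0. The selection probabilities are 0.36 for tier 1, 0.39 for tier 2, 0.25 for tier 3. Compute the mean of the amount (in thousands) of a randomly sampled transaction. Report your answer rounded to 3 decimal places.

3.190

Component means — 1: 5; 2: 1; 3: 4.
E[X] = 0.36·5 + 0.39·1 + 0.25·4 = 3.19.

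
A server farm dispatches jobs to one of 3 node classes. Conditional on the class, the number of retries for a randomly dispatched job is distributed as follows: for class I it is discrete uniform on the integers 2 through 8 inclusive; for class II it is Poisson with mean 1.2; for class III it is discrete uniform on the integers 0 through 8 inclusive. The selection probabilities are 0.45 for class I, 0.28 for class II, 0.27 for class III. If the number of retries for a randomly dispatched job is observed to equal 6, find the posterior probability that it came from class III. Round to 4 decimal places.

0.3170

Likelihoods P(X=6 | ·): I: 0.142857; II: 0.00124911; III: 0.111111.
Posterior ∝ prior × likelihood. Numerator for III: 0.27·0.111111 = 0.03.
Normalizing constant: 0.45·0.142857 + 0.28·0.00124911 + 0.27·0.111111 = 0.0946355.
P(III | observation) = 0.03 / 0.0946355 = 0.317006.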